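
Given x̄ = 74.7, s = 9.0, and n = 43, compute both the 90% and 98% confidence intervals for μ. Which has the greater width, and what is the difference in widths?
98% CI is wider by 2.02

df = 42
90% CI: t* = 1.682, (72.39, 77.01), width = 2 · t* · s/√n = 4.62
98% CI: t* = 2.418, (71.38, 78.02), width = 2 · t* · s/√n = 6.64

The 98% CI is wider by 6.64 - 4.62 = 2.02.
Higher confidence requires a wider interval.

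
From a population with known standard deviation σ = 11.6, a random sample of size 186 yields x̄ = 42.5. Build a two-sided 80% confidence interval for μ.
(41.41, 43.59)

z-interval (σ known):
z* = 1.282 for 80% confidence

Margin of error = z* · σ/√n = 1.282 · 11.6/√186 = 1.09

CI: (42.5 - 1.09, 42.5 + 1.09) = (41.41, 43.59)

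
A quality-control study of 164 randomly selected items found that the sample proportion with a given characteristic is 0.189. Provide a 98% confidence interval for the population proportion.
(0.118, 0.260)

Proportion CI:
SE = √(p̂(1-p̂)/n) = √(0.189 · 0.811 / 164) = 0.03057

z* = 2.326
Margin = z* · SE = 2.326 · 0.03057 = 0.0711

CI: 0.189 ± 0.0711 = (0.118, 0.260)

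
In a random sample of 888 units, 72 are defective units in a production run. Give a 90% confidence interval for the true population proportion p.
(0.066, 0.096)

Proportion CI:
p̂ = 72/888 = 0.08108
SE = √(p̂(1-p̂)/n) = √(0.08108 · 0.91892 / 888) = 0.00916

z* = 1.645
Margin = z* · SE = 1.645 · 0.00916 = 0.0151

CI: 0.08108 ± 0.0151 = (0.066, 0.096)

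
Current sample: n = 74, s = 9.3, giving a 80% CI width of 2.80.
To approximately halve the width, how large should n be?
n ≈ 296

CI width ∝ 1/√n
To reduce width by factor 2, need √n to grow by 2 → need 2² = 4 times as many samples.

Current: n = 74, width = 2.80
New: n = 296, width ≈ 1.39

Width reduced by factor of 2.80/1.39 = 2.01.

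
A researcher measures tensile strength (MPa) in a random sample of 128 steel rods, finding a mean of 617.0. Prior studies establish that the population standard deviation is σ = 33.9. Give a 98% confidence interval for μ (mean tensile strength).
(610.03, 623.97)

z-interval (σ known):
z* = 2.326 for 98% confidence

Margin of error = z* · σ/√n = 2.326 · 33.9/√128 = 6.97

CI: (617.0 - 6.97, 617.0 + 6.97) = (610.03, 623.97)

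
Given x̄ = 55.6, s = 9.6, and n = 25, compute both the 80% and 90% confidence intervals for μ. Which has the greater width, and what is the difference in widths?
90% CI is wider by 1.51

df = 24
80% CI: t* = 1.318, (53.07, 58.13), width = 2 · t* · s/√n = 5.06
90% CI: t* = 1.711, (52.31, 58.89), width = 2 · t* · s/√n = 6.57

The 90% CI is wider by 6.57 - 5.06 = 1.51.
Higher confidence requires a wider interval.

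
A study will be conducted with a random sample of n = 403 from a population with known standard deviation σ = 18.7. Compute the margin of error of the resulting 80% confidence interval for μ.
Margin of error = 1.19

Margin of error = z* · σ/√n
= 1.282 · 18.7/√403
= 1.282 · 18.7/20.0749
= 1.19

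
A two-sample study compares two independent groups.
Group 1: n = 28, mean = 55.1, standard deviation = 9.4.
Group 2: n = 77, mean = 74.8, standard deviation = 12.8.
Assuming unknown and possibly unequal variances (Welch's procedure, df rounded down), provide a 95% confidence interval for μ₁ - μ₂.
(-24.29, -15.11)

Difference: x̄₁ - x̄₂ = -19.70
SE = √(s₁²/n₁ + s₂²/n₂) = √(9.4²/28 + 12.8²/77) = 2.2986
df = 65.16 → 65 (Welch–Satterthwaite, rounded down)
t* = 1.997

CI: -19.70 ± 1.997 · 2.2986 = -19.70 ± 4.59 = (-24.29, -15.11)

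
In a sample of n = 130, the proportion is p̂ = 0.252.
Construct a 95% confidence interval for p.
(0.177, 0.327)

Proportion CI:
SE = √(p̂(1-p̂)/n) = √(0.252 · 0.748 / 130) = 0.03808

z* = 1.960
Margin = z* · SE = 1.960 · 0.03808 = 0.0746

CI: 0.252 ± 0.0746 = (0.177, 0.327)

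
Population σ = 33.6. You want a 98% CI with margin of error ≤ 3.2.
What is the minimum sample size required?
n ≥ 597

For margin E ≤ 3.2:
n ≥ (z* · σ / E)²
n ≥ (2.326 · 33.6 / 3.2)²
n ≥ 596.48

Minimum n = 597 (rounding up)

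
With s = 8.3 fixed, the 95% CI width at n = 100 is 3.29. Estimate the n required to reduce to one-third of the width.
n ≈ 900

CI width ∝ 1/√n
To reduce width by factor 3, need √n to grow by 3 → need 3² = 9 times as many samples.

Current: n = 100, width = 3.29
New: n = 900, width ≈ 1.09

Width reduced by factor of 3.29/1.09 = 3.02.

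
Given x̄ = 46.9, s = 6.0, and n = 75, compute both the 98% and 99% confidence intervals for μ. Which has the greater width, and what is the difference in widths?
99% CI is wider by 0.36

df = 74
98% CI: t* = 2.378, (45.25, 48.55), width = 2 · t* · s/√n = 3.30
99% CI: t* = 2.644, (45.07, 48.73), width = 2 · t* · s/√n = 3.66

The 99% CI is wider by 3.66 - 3.30 = 0.36.
Higher confidence requires a wider interval.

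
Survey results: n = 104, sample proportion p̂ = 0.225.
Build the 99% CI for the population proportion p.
(0.120, 0.330)

Proportion CI:
SE = √(p̂(1-p̂)/n) = √(0.225 · 0.775 / 104) = 0.04095

z* = 2.576
Margin = z* · SE = 2.576 · 0.04095 = 0.1055

CI: 0.225 ± 0.1055 = (0.120, 0.330)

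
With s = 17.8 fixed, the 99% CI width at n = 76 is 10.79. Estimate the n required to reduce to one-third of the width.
n ≈ 684

CI width ∝ 1/√n
To reduce width by factor 3, need √n to grow by 3 → need 3² = 9 times as many samples.

Current: n = 76, width = 10.79
New: n = 684, width ≈ 3.52

Width reduced by factor of 10.79/3.52 = 3.07.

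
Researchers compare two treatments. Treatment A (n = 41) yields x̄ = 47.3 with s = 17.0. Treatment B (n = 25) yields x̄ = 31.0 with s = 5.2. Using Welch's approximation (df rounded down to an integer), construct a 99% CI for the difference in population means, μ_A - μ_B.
(8.67, 23.93)

Difference: x̄₁ - x̄₂ = 16.30
SE = √(s₁²/n₁ + s₂²/n₂) = √(17.0²/41 + 5.2²/25) = 2.8514
df = 51.21 → 51 (Welch–Satterthwaite, rounded down)
t* = 2.676

CI: 16.30 ± 2.676 · 2.8514 = 16.30 ± 7.63 = (8.67, 23.93)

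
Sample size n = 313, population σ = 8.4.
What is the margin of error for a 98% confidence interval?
Margin of error = 1.10

Margin of error = z* · σ/√n
= 2.326 · 8.4/√313
= 2.326 · 8.4/17.6918
= 1.10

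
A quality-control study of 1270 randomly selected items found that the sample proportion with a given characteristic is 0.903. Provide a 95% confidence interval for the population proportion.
(0.887, 0.919)

Proportion CI:
SE = √(p̂(1-p̂)/n) = √(0.903 · 0.097 / 1270) = 0.00830

z* = 1.960
Margin = z* · SE = 1.960 · 0.00830 = 0.0163

CI: 0.903 ± 0.0163 = (0.887, 0.919)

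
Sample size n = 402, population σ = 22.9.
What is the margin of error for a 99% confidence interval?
Margin of error = 2.94

Margin of error = z* · σ/√n
= 2.576 · 22.9/√402
= 2.576 · 22.9/20.0499
= 2.94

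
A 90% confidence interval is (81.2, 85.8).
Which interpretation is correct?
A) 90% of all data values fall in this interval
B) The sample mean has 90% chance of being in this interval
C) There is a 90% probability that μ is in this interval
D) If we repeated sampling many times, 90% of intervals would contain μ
D

A) Wrong — a CI is about the parameter μ, not individual data values.
B) Wrong — x̄ is observed and sits in the interval by construction.
C) Wrong — μ is fixed; the randomness lives in the interval, not in μ.
D) Correct — this is the frequentist long-run coverage interpretation.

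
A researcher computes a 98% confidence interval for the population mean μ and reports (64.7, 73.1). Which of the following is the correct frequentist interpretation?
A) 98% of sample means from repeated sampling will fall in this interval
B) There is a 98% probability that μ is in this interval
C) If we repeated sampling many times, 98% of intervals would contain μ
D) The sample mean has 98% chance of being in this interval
C

A) Wrong — coverage applies to intervals containing μ, not to future x̄ values.
B) Wrong — μ is fixed; the randomness lives in the interval, not in μ.
C) Correct — this is the frequentist long-run coverage interpretation.
D) Wrong — x̄ is observed and sits in the interval by construction.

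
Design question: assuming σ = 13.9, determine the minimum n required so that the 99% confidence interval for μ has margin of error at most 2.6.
n ≥ 190

For margin E ≤ 2.6:
n ≥ (z* · σ / E)²
n ≥ (2.576 · 13.9 / 2.6)²
n ≥ 189.66

Minimum n = 190 (rounding up)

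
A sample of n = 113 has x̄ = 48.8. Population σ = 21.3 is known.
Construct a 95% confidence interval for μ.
(44.87, 52.73)

z-interval (σ known):
z* = 1.960 for 95% confidence

Margin of error = z* · σ/√n = 1.960 · 21.3/√113 = 3.93

CI: (48.8 - 3.93, 48.8 + 3.93) = (44.87, 52.73)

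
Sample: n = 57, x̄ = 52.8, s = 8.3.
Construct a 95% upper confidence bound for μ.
μ ≤ 54.64

Upper bound (one-sided):
t* = 1.673 (one-sided for 95%)
Upper bound = x̄ + t* · s/√n = 52.8 + 1.673 · 8.3/√57 = 54.64

We are 95% confident that μ ≤ 54.64.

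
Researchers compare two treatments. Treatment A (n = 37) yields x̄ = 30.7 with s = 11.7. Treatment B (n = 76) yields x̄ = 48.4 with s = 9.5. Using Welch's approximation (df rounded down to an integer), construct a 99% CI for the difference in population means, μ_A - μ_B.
(-23.58, -11.82)

Difference: x̄₁ - x̄₂ = -17.70
SE = √(s₁²/n₁ + s₂²/n₂) = √(11.7²/37 + 9.5²/76) = 2.2107
df = 59.86 → 59 (Welch–Satterthwaite, rounded down)
t* = 2.662

CI: -17.70 ± 2.662 · 2.2107 = -17.70 ± 5.88 = (-23.58, -11.82)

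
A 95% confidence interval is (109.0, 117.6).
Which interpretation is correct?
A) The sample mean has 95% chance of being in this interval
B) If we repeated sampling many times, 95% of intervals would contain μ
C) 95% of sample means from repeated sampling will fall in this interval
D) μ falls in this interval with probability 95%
B

A) Wrong — x̄ is observed and sits in the interval by construction.
B) Correct — this is the frequentist long-run coverage interpretation.
C) Wrong — coverage applies to intervals containing μ, not to future x̄ values.
D) Wrong — μ is fixed; the randomness lives in the interval, not in μ.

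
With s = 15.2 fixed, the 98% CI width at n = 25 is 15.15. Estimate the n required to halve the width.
n ≈ 100

CI width ∝ 1/√n
To reduce width by factor 2, need √n to grow by 2 → need 2² = 4 times as many samples.

Current: n = 25, width = 15.15
New: n = 100, width ≈ 7.19

Width reduced by factor of 15.15/7.19 = 2.11.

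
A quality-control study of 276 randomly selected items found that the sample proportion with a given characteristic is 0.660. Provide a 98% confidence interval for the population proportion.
(0.594, 0.726)

Proportion CI:
SE = √(p̂(1-p̂)/n) = √(0.660 · 0.340 / 276) = 0.02851

z* = 2.326
Margin = z* · SE = 2.326 · 0.02851 = 0.0663

CI: 0.660 ± 0.0663 = (0.594, 0.726)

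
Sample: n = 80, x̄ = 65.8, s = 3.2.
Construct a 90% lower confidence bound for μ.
μ ≥ 65.34

Lower bound (one-sided):
t* = 1.292 (one-sided for 90%)
Lower bound = x̄ - t* · s/√n = 65.8 - 1.292 · 3.2/√80 = 65.34

We are 90% confident that μ ≥ 65.34.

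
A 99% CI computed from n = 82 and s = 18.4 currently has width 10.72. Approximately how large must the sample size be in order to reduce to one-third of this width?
n ≈ 738

CI width ∝ 1/√n
To reduce width by factor 3, need √n to grow by 3 → need 3² = 9 times as many samples.

Current: n = 82, width = 10.72
New: n = 738, width ≈ 3.50

Width reduced by factor of 10.72/3.50 = 3.06.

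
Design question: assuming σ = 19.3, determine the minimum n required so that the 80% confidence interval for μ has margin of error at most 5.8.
n ≥ 19

For margin E ≤ 5.8:
n ≥ (z* · σ / E)²
n ≥ (1.282 · 19.3 / 5.8)²
n ≥ 18.20

Minimum n = 19 (rounding up)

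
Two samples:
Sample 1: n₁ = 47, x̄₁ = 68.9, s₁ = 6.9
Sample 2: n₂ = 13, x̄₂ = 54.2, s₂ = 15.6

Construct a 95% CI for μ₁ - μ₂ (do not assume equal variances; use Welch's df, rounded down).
(5.10, 24.30)

Difference: x̄₁ - x̄₂ = 14.70
SE = √(s₁²/n₁ + s₂²/n₂) = √(6.9²/47 + 15.6²/13) = 4.4422
df = 13.32 → 13 (Welch–Satterthwaite, rounded down)
t* = 2.160

CI: 14.70 ± 2.160 · 4.4422 = 14.70 ± 9.60 = (5.10, 24.30)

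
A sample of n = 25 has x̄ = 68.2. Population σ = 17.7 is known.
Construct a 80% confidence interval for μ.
(63.66, 72.74)

z-interval (σ known):
z* = 1.282 for 80% confidence

Margin of error = z* · σ/√n = 1.282 · 17.7/√25 = 4.54

CI: (68.2 - 4.54, 68.2 + 4.54) = (63.66, 72.74)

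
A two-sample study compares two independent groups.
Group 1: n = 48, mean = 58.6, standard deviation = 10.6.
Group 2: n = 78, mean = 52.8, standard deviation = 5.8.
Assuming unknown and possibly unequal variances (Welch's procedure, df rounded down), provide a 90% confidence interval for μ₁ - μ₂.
(3.02, 8.58)

Difference: x̄₁ - x̄₂ = 5.80
SE = √(s₁²/n₁ + s₂²/n₂) = √(10.6²/48 + 5.8²/78) = 1.6650
df = 64.58 → 64 (Welch–Satterthwaite, rounded down)
t* = 1.669

CI: 5.80 ± 1.669 · 1.6650 = 5.80 ± 2.78 = (3.02, 8.58)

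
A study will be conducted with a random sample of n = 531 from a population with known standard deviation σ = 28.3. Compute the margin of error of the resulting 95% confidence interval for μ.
Margin of error = 2.41

Margin of error = z* · σ/√n
= 1.960 · 28.3/√531
= 1.960 · 28.3/23.0434
= 2.41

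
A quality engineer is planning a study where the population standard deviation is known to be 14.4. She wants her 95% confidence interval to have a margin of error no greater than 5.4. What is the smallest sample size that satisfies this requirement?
n ≥ 28

For margin E ≤ 5.4:
n ≥ (z* · σ / E)²
n ≥ (1.960 · 14.4 / 5.4)²
n ≥ 27.32

Minimum n = 28 (rounding up)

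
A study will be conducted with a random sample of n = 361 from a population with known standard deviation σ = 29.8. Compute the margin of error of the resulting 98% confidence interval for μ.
Margin of error = 3.65

Margin of error = z* · σ/√n
= 2.326 · 29.8/√361
= 2.326 · 29.8/19.0000
= 3.65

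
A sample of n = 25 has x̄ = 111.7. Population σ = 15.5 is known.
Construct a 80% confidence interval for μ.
(107.73, 115.67)

z-interval (σ known):
z* = 1.282 for 80% confidence

Margin of error = z* · σ/√n = 1.282 · 15.5/√25 = 3.97

CI: (111.7 - 3.97, 111.7 + 3.97) = (107.73, 115.67)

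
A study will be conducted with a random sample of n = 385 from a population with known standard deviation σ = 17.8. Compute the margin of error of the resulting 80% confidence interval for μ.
Margin of error = 1.16

Margin of error = z* · σ/√n
= 1.282 · 17.8/√385
= 1.282 · 17.8/19.6214
= 1.16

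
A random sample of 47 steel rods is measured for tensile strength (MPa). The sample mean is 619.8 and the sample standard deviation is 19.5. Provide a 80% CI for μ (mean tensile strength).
(616.10, 623.50)

t-interval (σ unknown):
df = n - 1 = 46
t* = 1.300 for 80% confidence

Margin of error = t* · s/√n = 1.300 · 19.5/√47 = 3.70

CI: (616.10, 623.50)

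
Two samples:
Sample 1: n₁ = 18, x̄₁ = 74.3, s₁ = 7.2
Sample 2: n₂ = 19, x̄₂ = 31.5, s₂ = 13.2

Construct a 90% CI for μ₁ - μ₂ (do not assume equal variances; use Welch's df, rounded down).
(36.90, 48.70)

Difference: x̄₁ - x̄₂ = 42.80
SE = √(s₁²/n₁ + s₂²/n₂) = √(7.2²/18 + 13.2²/19) = 3.4714
df = 28.14 → 28 (Welch–Satterthwaite, rounded down)
t* = 1.701

CI: 42.80 ± 1.701 · 3.4714 = 42.80 ± 5.90 = (36.90, 48.70)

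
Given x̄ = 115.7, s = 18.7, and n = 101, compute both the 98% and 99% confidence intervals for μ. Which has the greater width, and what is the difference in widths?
99% CI is wider by 0.97

df = 100
98% CI: t* = 2.364, (111.30, 120.10), width = 2 · t* · s/√n = 8.80
99% CI: t* = 2.626, (110.81, 120.59), width = 2 · t* · s/√n = 9.77

The 99% CI is wider by 9.77 - 8.80 = 0.97.
Higher confidence requires a wider interval.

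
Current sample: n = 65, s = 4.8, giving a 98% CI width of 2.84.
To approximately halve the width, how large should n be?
n ≈ 260

CI width ∝ 1/√n
To reduce width by factor 2, need √n to grow by 2 → need 2² = 4 times as many samples.

Current: n = 65, width = 2.84
New: n = 260, width ≈ 1.39

Width reduced by factor of 2.84/1.39 = 2.04.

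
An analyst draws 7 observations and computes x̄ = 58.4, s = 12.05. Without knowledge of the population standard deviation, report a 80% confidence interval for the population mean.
(51.84, 64.96)

t-interval (σ unknown):
df = n - 1 = 6
t* = 1.440 for 80% confidence

Margin of error = t* · s/√n = 1.440 · 12.05/√7 = 6.56

CI: (51.84, 64.96)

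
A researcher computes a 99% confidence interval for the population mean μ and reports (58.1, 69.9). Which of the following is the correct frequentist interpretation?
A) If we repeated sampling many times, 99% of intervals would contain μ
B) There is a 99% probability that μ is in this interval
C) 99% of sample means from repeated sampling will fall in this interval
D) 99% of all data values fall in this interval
A

A) Correct — this is the frequentist long-run coverage interpretation.
B) Wrong — μ is fixed; the randomness lives in the interval, not in μ.
C) Wrong — coverage applies to intervals containing μ, not to future x̄ values.
D) Wrong — a CI is about the parameter μ, not individual data values.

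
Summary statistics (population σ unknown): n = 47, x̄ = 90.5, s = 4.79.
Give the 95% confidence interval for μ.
(89.09, 91.91)

t-interval (σ unknown):
df = n - 1 = 46
t* = 2.013 for 95% confidence

Margin of error = t* · s/√n = 2.013 · 4.79/√47 = 1.41

CI: (89.09, 91.91)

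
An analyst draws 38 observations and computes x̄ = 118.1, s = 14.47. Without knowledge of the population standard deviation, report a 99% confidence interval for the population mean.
(111.73, 124.47)

t-interval (σ unknown):
df = n - 1 = 37
t* = 2.715 for 99% confidence

Margin of error = t* · s/√n = 2.715 · 14.47/√38 = 6.37

CI: (111.73, 124.47)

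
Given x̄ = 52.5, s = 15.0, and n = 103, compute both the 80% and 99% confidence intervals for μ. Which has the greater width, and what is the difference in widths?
99% CI is wider by 3.95

df = 102
80% CI: t* = 1.290, (50.59, 54.41), width = 2 · t* · s/√n = 3.81
99% CI: t* = 2.625, (48.62, 56.38), width = 2 · t* · s/√n = 7.76

The 99% CI is wider by 7.76 - 3.81 = 3.95.
Higher confidence requires a wider interval.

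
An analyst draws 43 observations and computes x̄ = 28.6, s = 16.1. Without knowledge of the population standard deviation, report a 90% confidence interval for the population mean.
(24.47, 32.73)

t-interval (σ unknown):
df = n - 1 = 42
t* = 1.682 for 90% confidence

Margin of error = t* · s/√n = 1.682 · 16.1/√43 = 4.13

CI: (24.47, 32.73)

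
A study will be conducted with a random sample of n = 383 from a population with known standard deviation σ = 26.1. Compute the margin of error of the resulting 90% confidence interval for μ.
Margin of error = 2.19

Margin of error = z* · σ/√n
= 1.645 · 26.1/√383
= 1.645 · 26.1/19.5704
= 2.19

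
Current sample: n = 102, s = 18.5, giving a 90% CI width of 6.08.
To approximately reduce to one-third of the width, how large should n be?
n ≈ 918

CI width ∝ 1/√n
To reduce width by factor 3, need √n to grow by 3 → need 3² = 9 times as many samples.

Current: n = 102, width = 6.08
New: n = 918, width ≈ 2.01

Width reduced by factor of 6.08/2.01 = 3.02.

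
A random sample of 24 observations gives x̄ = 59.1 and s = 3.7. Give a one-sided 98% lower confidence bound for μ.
μ ≥ 57.46

Lower bound (one-sided):
t* = 2.177 (one-sided for 98%)
Lower bound = x̄ - t* · s/√n = 59.1 - 2.177 · 3.7/√24 = 57.46

We are 98% confident that μ ≥ 57.46.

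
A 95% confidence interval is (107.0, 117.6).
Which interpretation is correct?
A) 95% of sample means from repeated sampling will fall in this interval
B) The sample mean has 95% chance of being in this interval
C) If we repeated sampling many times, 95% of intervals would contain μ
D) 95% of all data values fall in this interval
C

A) Wrong — coverage applies to intervals containing μ, not to future x̄ values.
B) Wrong — x̄ is observed and sits in the interval by construction.
C) Correct — this is the frequentist long-run coverage interpretation.
D) Wrong — a CI is about the parameter μ, not individual data values.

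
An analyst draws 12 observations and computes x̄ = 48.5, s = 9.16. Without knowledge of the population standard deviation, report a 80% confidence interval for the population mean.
(44.90, 52.10)

t-interval (σ unknown):
df = n - 1 = 11
t* = 1.363 for 80% confidence

Margin of error = t* · s/√n = 1.363 · 9.16/√12 = 3.60

CI: (44.90, 52.10)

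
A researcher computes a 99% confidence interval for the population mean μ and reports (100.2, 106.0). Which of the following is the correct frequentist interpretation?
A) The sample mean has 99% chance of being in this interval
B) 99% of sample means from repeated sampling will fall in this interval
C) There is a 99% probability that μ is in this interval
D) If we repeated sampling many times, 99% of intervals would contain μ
D

A) Wrong — x̄ is observed and sits in the interval by construction.
B) Wrong — coverage applies to intervals containing μ, not to future x̄ values.
C) Wrong — μ is fixed; the randomness lives in the interval, not in μ.
D) Correct — this is the frequentist long-run coverage interpretation.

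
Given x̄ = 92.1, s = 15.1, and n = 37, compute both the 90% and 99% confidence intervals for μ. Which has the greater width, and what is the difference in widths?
99% CI is wider by 5.12

df = 36
90% CI: t* = 1.688, (87.91, 96.29), width = 2 · t* · s/√n = 8.38
99% CI: t* = 2.719, (85.35, 98.85), width = 2 · t* · s/√n = 13.50

The 99% CI is wider by 13.50 - 8.38 = 5.12.
Higher confidence requires a wider interval.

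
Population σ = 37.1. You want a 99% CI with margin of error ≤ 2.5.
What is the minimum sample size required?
n ≥ 1462

For margin E ≤ 2.5:
n ≥ (z* · σ / E)²
n ≥ (2.576 · 37.1 / 2.5)²
n ≥ 1461.37

Minimum n = 1462 (rounding up)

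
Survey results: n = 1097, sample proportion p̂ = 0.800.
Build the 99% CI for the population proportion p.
(0.769, 0.831)

Proportion CI:
SE = √(p̂(1-p̂)/n) = √(0.800 · 0.200 / 1097) = 0.01208

z* = 2.576
Margin = z* · SE = 2.576 · 0.01208 = 0.0311

CI: 0.800 ± 0.0311 = (0.769, 0.831)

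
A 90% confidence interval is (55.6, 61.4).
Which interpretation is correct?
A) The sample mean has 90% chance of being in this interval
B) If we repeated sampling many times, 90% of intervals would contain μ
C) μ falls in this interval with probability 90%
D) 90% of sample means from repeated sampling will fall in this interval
B

A) Wrong — x̄ is observed and sits in the interval by construction.
B) Correct — this is the frequentist long-run coverage interpretation.
C) Wrong — μ is fixed; the randomness lives in the interval, not in μ.
D) Wrong — coverage applies to intervals containing μ, not to future x̄ values.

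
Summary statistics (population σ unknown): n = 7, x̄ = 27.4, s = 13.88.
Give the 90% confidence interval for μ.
(17.21, 37.59)

t-interval (σ unknown):
df = n - 1 = 6
t* = 1.943 for 90% confidence

Margin of error = t* · s/√n = 1.943 · 13.88/√7 = 10.19

CI: (17.21, 37.59)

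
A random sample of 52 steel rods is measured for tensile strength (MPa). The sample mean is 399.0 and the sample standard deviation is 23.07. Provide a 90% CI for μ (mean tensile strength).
(393.64, 404.36)

t-interval (σ unknown):
df = n - 1 = 51
t* = 1.675 for 90% confidence

Margin of error = t* · s/√n = 1.675 · 23.07/√52 = 5.36

CI: (393.64, 404.36)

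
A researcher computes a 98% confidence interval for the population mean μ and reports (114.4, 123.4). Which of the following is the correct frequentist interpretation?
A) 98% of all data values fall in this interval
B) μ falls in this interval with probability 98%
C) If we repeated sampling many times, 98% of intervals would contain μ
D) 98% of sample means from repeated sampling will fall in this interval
C

A) Wrong — a CI is about the parameter μ, not individual data values.
B) Wrong — μ is fixed; the randomness lives in the interval, not in μ.
C) Correct — this is the frequentist long-run coverage interpretation.
D) Wrong — coverage applies to intervals containing μ, not to future x̄ values.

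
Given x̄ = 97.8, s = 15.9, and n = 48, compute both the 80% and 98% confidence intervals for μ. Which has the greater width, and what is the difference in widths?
98% CI is wider by 5.08

df = 47
80% CI: t* = 1.300, (94.82, 100.78), width = 2 · t* · s/√n = 5.97
98% CI: t* = 2.408, (92.27, 103.33), width = 2 · t* · s/√n = 11.05

The 98% CI is wider by 11.05 - 5.97 = 5.08.
Higher confidence requires a wider interval.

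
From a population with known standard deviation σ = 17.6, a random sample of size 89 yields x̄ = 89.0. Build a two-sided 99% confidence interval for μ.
(84.19, 93.81)

z-interval (σ known):
z* = 2.576 for 99% confidence

Margin of error = z* · σ/√n = 2.576 · 17.6/√89 = 4.81

CI: (89.0 - 4.81, 89.0 + 4.81) = (84.19, 93.81)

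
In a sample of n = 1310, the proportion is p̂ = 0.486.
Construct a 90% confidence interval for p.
(0.463, 0.509)

Proportion CI:
SE = √(p̂(1-p̂)/n) = √(0.486 · 0.514 / 1310) = 0.01381

z* = 1.645
Margin = z* · SE = 1.645 · 0.01381 = 0.0227

CI: 0.486 ± 0.0227 = (0.463, 0.509)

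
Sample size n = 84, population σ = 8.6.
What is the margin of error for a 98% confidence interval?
Margin of error = 2.18

Margin of error = z* · σ/√n
= 2.326 · 8.6/√84
= 2.326 · 8.6/9.1652
= 2.18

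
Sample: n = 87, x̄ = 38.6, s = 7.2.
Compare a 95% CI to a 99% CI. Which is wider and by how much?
99% CI is wider by 1.00

df = 86
95% CI: t* = 1.988, (37.07, 40.13), width = 2 · t* · s/√n = 3.07
99% CI: t* = 2.634, (36.57, 40.63), width = 2 · t* · s/√n = 4.07

The 99% CI is wider by 4.07 - 3.07 = 1.00.
Higher confidence requires a wider interval.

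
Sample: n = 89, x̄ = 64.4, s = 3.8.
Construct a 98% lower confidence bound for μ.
μ ≥ 63.56

Lower bound (one-sided):
t* = 2.085 (one-sided for 98%)
Lower bound = x̄ - t* · s/√n = 64.4 - 2.085 · 3.8/√89 = 63.56

We are 98% confident that μ ≥ 63.56.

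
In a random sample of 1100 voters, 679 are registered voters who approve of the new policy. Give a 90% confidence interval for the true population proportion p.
(0.593, 0.641)

Proportion CI:
p̂ = 679/1100 = 0.61727
SE = √(p̂(1-p̂)/n) = √(0.61727 · 0.38273 / 1100) = 0.01466

z* = 1.645
Margin = z* · SE = 1.645 · 0.01466 = 0.0241

CI: 0.61727 ± 0.0241 = (0.593, 0.641)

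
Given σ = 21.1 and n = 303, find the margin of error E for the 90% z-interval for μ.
Margin of error = 1.99

Margin of error = z* · σ/√n
= 1.645 · 21.1/√303
= 1.645 · 21.1/17.4069
= 1.99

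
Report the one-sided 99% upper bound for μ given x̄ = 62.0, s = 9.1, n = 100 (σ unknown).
μ ≤ 64.15

Upper bound (one-sided):
t* = 2.365 (one-sided for 99%)
Upper bound = x̄ + t* · s/√n = 62.0 + 2.365 · 9.1/√100 = 64.15

We are 99% confident that μ ≤ 64.15.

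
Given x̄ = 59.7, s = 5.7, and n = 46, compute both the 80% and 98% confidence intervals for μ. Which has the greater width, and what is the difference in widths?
98% CI is wider by 1.86

df = 45
80% CI: t* = 1.301, (58.61, 60.79), width = 2 · t* · s/√n = 2.19
98% CI: t* = 2.412, (57.67, 61.73), width = 2 · t* · s/√n = 4.05

The 98% CI is wider by 4.05 - 2.19 = 1.86.
Higher confidence requires a wider interval.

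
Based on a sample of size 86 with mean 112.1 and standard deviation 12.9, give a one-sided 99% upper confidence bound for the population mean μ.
μ ≤ 115.40

Upper bound (one-sided):
t* = 2.371 (one-sided for 99%)
Upper bound = x̄ + t* · s/√n = 112.1 + 2.371 · 12.9/√86 = 115.40

We are 99% confident that μ ≤ 115.40.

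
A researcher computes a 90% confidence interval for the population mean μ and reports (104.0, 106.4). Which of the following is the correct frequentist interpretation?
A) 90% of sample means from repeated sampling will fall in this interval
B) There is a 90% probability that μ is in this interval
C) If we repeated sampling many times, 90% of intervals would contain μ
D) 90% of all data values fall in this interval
C

A) Wrong — coverage applies to intervals containing μ, not to future x̄ values.
B) Wrong — μ is fixed; the randomness lives in the interval, not in μ.
C) Correct — this is the frequentist long-run coverage interpretation.
D) Wrong — a CI is about the parameter μ, not individual data values.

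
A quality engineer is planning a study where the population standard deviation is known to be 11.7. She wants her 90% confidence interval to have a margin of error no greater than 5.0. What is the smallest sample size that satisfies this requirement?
n ≥ 15

For margin E ≤ 5.0:
n ≥ (z* · σ / E)²
n ≥ (1.645 · 11.7 / 5.0)²
n ≥ 14.82

Minimum n = 15 (rounding up)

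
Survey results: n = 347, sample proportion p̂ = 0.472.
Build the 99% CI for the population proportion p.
(0.403, 0.541)

Proportion CI:
SE = √(p̂(1-p̂)/n) = √(0.472 · 0.528 / 347) = 0.02680

z* = 2.576
Margin = z* · SE = 2.576 · 0.02680 = 0.0690

CI: 0.472 ± 0.0690 = (0.403, 0.541)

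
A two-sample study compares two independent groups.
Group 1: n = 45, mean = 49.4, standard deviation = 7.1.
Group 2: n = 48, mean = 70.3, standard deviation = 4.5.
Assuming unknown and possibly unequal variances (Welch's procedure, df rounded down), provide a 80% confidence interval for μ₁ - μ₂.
(-22.51, -19.29)

Difference: x̄₁ - x̄₂ = -20.90
SE = √(s₁²/n₁ + s₂²/n₂) = √(7.1²/45 + 4.5²/48) = 1.2418
df = 73.61 → 73 (Welch–Satterthwaite, rounded down)
t* = 1.293

CI: -20.90 ± 1.293 · 1.2418 = -20.90 ± 1.61 = (-22.51, -19.29)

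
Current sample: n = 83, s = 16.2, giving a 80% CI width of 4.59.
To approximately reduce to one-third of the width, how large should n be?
n ≈ 747

CI width ∝ 1/√n
To reduce width by factor 3, need √n to grow by 3 → need 3² = 9 times as many samples.

Current: n = 83, width = 4.59
New: n = 747, width ≈ 1.52

Width reduced by factor of 4.59/1.52 = 3.02.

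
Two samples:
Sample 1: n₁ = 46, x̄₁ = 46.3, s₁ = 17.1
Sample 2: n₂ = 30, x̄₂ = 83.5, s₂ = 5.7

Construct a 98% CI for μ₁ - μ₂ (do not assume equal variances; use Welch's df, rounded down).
(-43.72, -30.68)

Difference: x̄₁ - x̄₂ = -37.20
SE = √(s₁²/n₁ + s₂²/n₂) = √(17.1²/46 + 5.7²/30) = 2.7276
df = 58.98 → 58 (Welch–Satterthwaite, rounded down)
t* = 2.392

CI: -37.20 ± 2.392 · 2.7276 = -37.20 ± 6.52 = (-43.72, -30.68)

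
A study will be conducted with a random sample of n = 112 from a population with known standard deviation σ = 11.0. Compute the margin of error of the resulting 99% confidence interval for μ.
Margin of error = 2.68

Margin of error = z* · σ/√n
= 2.576 · 11.0/√112
= 2.576 · 11.0/10.5830
= 2.68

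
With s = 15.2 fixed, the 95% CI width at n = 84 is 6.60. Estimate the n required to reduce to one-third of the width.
n ≈ 756

CI width ∝ 1/√n
To reduce width by factor 3, need √n to grow by 3 → need 3² = 9 times as many samples.

Current: n = 84, width = 6.60
New: n = 756, width ≈ 2.17

Width reduced by factor of 6.60/2.17 = 3.04.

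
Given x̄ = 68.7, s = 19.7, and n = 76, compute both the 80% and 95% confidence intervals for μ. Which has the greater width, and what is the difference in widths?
95% CI is wider by 3.16

df = 75
80% CI: t* = 1.293, (65.78, 71.62), width = 2 · t* · s/√n = 5.84
95% CI: t* = 1.992, (64.20, 73.20), width = 2 · t* · s/√n = 9.00

The 95% CI is wider by 9.00 - 5.84 = 3.16.
Higher confidence requires a wider interval.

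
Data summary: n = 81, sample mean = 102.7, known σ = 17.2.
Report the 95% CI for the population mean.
(98.95, 106.45)

z-interval (σ known):
z* = 1.960 for 95% confidence

Margin of error = z* · σ/√n = 1.960 · 17.2/√81 = 3.75

CI: (102.7 - 3.75, 102.7 + 3.75) = (98.95, 106.45)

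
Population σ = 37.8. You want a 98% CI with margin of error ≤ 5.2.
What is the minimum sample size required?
n ≥ 286

For margin E ≤ 5.2:
n ≥ (z* · σ / E)²
n ≥ (2.326 · 37.8 / 5.2)²
n ≥ 285.89

Minimum n = 286 (rounding up)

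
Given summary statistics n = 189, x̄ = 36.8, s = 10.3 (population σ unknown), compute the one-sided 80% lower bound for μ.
μ ≥ 36.17

Lower bound (one-sided):
t* = 0.844 (one-sided for 80%)
Lower bound = x̄ - t* · s/√n = 36.8 - 0.844 · 10.3/√189 = 36.17

We are 80% confident that μ ≥ 36.17.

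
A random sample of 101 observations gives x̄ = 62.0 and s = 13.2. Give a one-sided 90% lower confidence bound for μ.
μ ≥ 60.31

Lower bound (one-sided):
t* = 1.290 (one-sided for 90%)
Lower bound = x̄ - t* · s/√n = 62.0 - 1.290 · 13.2/√101 = 60.31

We are 90% confident that μ ≥ 60.31.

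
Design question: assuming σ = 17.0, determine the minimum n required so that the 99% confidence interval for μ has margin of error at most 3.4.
n ≥ 166

For margin E ≤ 3.4:
n ≥ (z* · σ / E)²
n ≥ (2.576 · 17.0 / 3.4)²
n ≥ 165.89

Minimum n = 166 (rounding up)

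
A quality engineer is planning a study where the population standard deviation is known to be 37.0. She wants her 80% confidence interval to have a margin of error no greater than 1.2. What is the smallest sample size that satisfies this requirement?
n ≥ 1563

For margin E ≤ 1.2:
n ≥ (z* · σ / E)²
n ≥ (1.282 · 37.0 / 1.2)²
n ≥ 1562.49

Minimum n = 1563 (rounding up)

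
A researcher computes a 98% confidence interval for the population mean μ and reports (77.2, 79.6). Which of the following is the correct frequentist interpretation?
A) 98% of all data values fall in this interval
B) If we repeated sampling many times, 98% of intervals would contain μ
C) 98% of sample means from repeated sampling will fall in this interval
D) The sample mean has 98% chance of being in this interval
B

A) Wrong — a CI is about the parameter μ, not individual data values.
B) Correct — this is the frequentist long-run coverage interpretation.
C) Wrong — coverage applies to intervals containing μ, not to future x̄ values.
D) Wrong — x̄ is observed and sits in the interval by construction.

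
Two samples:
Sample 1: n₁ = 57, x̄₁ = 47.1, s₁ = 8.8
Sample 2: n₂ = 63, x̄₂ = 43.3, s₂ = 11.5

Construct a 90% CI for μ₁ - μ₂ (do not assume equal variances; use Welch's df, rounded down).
(0.72, 6.88)

Difference: x̄₁ - x̄₂ = 3.80
SE = √(s₁²/n₁ + s₂²/n₂) = √(8.8²/57 + 11.5²/63) = 1.8595
df = 114.93 → 114 (Welch–Satterthwaite, rounded down)
t* = 1.658

CI: 3.80 ± 1.658 · 1.8595 = 3.80 ± 3.08 = (0.72, 6.88)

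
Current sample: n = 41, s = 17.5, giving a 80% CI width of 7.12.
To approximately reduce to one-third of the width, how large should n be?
n ≈ 369

CI width ∝ 1/√n
To reduce width by factor 3, need √n to grow by 3 → need 3² = 9 times as many samples.

Current: n = 41, width = 7.12
New: n = 369, width ≈ 2.34

Width reduced by factor of 7.12/2.34 = 3.04.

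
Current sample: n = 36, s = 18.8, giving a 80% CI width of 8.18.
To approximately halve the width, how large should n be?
n ≈ 144

CI width ∝ 1/√n
To reduce width by factor 2, need √n to grow by 2 → need 2² = 4 times as many samples.

Current: n = 36, width = 8.18
New: n = 144, width ≈ 4.03

Width reduced by factor of 8.18/4.03 = 2.03.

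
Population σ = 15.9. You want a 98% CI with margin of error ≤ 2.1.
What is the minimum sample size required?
n ≥ 311

For margin E ≤ 2.1:
n ≥ (z* · σ / E)²
n ≥ (2.326 · 15.9 / 2.1)²
n ≥ 310.15

Minimum n = 311 (rounding up)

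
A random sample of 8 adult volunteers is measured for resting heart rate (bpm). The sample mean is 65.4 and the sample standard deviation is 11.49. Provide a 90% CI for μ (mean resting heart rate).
(57.70, 73.10)

t-interval (σ unknown):
df = n - 1 = 7
t* = 1.895 for 90% confidence

Margin of error = t* · s/√n = 1.895 · 11.49/√8 = 7.70

CI: (57.70, 73.10)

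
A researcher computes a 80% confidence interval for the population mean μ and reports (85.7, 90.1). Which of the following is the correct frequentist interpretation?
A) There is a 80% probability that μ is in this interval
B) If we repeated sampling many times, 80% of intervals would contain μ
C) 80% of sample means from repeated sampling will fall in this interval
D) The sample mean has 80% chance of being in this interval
B

A) Wrong — μ is fixed; the randomness lives in the interval, not in μ.
B) Correct — this is the frequentist long-run coverage interpretation.
C) Wrong — coverage applies to intervals containing μ, not to future x̄ values.
D) Wrong — x̄ is observed and sits in the interval by construction.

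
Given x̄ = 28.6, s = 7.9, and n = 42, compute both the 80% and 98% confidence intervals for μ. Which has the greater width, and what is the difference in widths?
98% CI is wider by 2.72

df = 41
80% CI: t* = 1.303, (27.01, 30.19), width = 2 · t* · s/√n = 3.18
98% CI: t* = 2.421, (25.65, 31.55), width = 2 · t* · s/√n = 5.90

The 98% CI is wider by 5.90 - 3.18 = 2.72.
Higher confidence requires a wider interval.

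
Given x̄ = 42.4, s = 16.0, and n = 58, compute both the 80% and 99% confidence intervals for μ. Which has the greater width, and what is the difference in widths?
99% CI is wider by 5.75

df = 57
80% CI: t* = 1.297, (39.68, 45.12), width = 2 · t* · s/√n = 5.45
99% CI: t* = 2.665, (36.80, 48.00), width = 2 · t* · s/√n = 11.20

The 99% CI is wider by 11.20 - 5.45 = 5.75.
Higher confidence requires a wider interval.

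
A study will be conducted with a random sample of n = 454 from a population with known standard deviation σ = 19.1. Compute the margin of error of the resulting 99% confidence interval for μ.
Margin of error = 2.31

Margin of error = z* · σ/√n
= 2.576 · 19.1/√454
= 2.576 · 19.1/21.3073
= 2.31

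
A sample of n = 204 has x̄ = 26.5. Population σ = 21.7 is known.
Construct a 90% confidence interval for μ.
(24.00, 29.00)

z-interval (σ known):
z* = 1.645 for 90% confidence

Margin of error = z* · σ/√n = 1.645 · 21.7/√204 = 2.50

CI: (26.5 - 2.50, 26.5 + 2.50) = (24.00, 29.00)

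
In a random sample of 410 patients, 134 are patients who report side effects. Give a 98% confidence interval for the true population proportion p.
(0.273, 0.381)

Proportion CI:
p̂ = 134/410 = 0.32683
SE = √(p̂(1-p̂)/n) = √(0.32683 · 0.67317 / 410) = 0.02316

z* = 2.326
Margin = z* · SE = 2.326 · 0.02316 = 0.0539

CI: 0.32683 ± 0.0539 = (0.273, 0.381)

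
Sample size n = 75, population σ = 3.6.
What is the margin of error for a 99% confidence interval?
Margin of error = 1.07

Margin of error = z* · σ/√n
= 2.576 · 3.6/√75
= 2.576 · 3.6/8.6603
= 1.07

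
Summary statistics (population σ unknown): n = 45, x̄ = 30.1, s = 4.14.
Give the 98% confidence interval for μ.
(28.61, 31.59)

t-interval (σ unknown):
df = n - 1 = 44
t* = 2.414 for 98% confidence

Margin of error = t* · s/√n = 2.414 · 4.14/√45 = 1.49

CI: (28.61, 31.59)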